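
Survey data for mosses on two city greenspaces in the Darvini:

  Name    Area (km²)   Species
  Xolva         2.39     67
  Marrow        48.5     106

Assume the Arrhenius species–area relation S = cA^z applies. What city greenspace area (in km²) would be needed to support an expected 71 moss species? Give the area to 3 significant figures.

3.50 km²

z = ln(106/67) / ln(48.5/2.39) = 0.4587 / 3.0103 = 0.1524
c = 67 / 2.39^0.1524 = 67 / 1.142 = 58.67
A = (71/58.67)^(1/0.1524) ⇒ ln A = ln(1.21)/0.1524 = 1.2518
A = e^1.2518 ≈ 3.497 km²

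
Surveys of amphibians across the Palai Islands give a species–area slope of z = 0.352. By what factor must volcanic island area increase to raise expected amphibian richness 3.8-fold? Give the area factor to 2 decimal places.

(A₂/A₁)^0.352 = 3.8, so A₂/A₁ = 3.8^(1/0.352) = 3.8^2.841
ln(A₂/A₁) = ln 3.8 / 0.352 = 1.3350 / 0.352 = 3.7926
A₂/A₁ = e^3.7926 ≈ 44.37

44.37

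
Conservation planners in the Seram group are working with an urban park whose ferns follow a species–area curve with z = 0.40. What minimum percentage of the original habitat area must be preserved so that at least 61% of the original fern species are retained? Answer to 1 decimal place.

Need (A_new/A_old)^0.4 = 0.61, so A_new/A_old = 0.61^(1/0.4) = 0.61^2.5
ln(A_new/A_old) = ln 0.61 / 0.4 = -0.4943 / 0.4 = -1.2357
A_new/A_old = e^-1.2357 ≈ 0.2906

29.1%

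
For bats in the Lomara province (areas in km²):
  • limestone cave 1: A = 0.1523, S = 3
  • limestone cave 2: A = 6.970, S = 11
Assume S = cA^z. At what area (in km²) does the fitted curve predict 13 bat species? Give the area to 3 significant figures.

z = ln(11/3) / ln(6.97/0.1523) = 1.2993 / 3.8235 = 0.3398
c = 3 / 0.1523^0.3398 = 3 / 0.5276 = 5.687
A = (13/5.687)^(1/0.3398) ⇒ ln A = ln(2.286)/0.3398 = 2.4332
A = e^2.4332 ≈ 11.4 km²

11.4 km²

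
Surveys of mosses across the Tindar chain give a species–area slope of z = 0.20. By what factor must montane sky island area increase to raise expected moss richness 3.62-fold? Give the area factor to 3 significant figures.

(A₂/A₁)^0.2 = 3.62, so A₂/A₁ = 3.62^(1/0.2) = 3.62^5
ln(A₂/A₁) = ln 3.62 / 0.2 = 1.2865 / 0.2 = 6.4324
A₂/A₁ = e^6.4324 ≈ 621.6

622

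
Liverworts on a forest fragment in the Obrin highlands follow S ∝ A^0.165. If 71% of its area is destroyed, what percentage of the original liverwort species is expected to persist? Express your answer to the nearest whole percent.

82%

S_new/S_old = (A_new/A_old)^z = 0.29^0.165
= exp(0.165 × ln 0.29) = exp(0.165 × -1.2379) = exp(-0.2042) ≈ 0.8153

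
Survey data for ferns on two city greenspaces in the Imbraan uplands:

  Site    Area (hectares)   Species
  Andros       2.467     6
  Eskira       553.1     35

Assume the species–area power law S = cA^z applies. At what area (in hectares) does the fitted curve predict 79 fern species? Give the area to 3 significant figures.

6730 hectares

z = ln(35/6) / ln(553.1/2.467) = 1.7636 / 5.4125 = 0.3258
c = 6 / 2.467^0.3258 = 6 / 1.342 = 4.471
A = (79/4.471)^(1/0.3258) ⇒ ln A = ln(17.67)/0.3258 = 8.8140
A = e^8.8140 ≈ 6728 hectares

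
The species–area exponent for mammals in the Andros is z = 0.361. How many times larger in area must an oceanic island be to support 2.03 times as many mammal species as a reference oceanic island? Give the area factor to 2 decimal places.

7.11

(A₂/A₁)^0.361 = 2.03, so A₂/A₁ = 2.03^(1/0.361) = 2.03^2.77
ln(A₂/A₁) = ln 2.03 / 0.361 = 0.7080 / 0.361 = 1.9613
A₂/A₁ = e^1.9613 ≈ 7.109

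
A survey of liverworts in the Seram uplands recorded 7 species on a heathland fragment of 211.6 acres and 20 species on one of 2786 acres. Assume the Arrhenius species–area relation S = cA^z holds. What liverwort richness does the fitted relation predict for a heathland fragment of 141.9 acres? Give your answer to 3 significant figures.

z = ln(20/7) / ln(2786/211.6) = 1.0498 / 2.5777 = 0.4073
c = 7 / 211.6^0.4073 = 7 / 8.854 = 0.7906
S₃ = 0.7906 × 141.9^0.4073 = 0.7906 × 7.524 ≈ 5.949

5.95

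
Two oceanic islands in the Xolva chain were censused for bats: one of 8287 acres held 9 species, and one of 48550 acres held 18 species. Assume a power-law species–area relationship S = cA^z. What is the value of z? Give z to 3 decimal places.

Taking logs: ln S = ln c + z ln A, so z = (ln S₂ − ln S₁)/(ln A₂ − ln A₁).
z = ln(18/9) / ln(48550/8287) = ln(2) / ln(5.859) = 0.6931 / 1.7679 = 0.3921

0.392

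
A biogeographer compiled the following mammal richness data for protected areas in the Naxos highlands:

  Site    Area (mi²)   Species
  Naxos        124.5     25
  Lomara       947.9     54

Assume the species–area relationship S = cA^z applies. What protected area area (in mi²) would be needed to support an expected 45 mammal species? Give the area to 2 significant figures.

590 mi²

z = ln(54/25) / ln(947.9/124.5) = 0.7701 / 2.0299 = 0.3794
c = 25 / 124.5^0.3794 = 25 / 6.235 = 4.009
A = (45/4.009)^(1/0.3794) ⇒ ln A = ln(11.22)/0.3794 = 6.3737
A = e^6.3737 ≈ 586.2 mi²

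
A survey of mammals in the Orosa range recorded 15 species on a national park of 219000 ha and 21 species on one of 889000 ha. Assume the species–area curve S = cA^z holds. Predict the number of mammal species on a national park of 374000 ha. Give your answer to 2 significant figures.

17

z = ln(21/15) / ln(889000/219000) = 0.3365 / 1.4010 = 0.2402
c = 15 / 219000^0.2402 = 15 / 19.17 = 0.7826
S₃ = 0.7826 × 374000^0.2402 = 0.7826 × 21.8 ≈ 17.06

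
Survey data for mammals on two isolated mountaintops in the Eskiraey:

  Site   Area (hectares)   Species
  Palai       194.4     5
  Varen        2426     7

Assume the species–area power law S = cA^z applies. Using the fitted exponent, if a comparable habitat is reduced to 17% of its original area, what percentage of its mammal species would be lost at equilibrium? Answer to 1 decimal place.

z = ln(7/5) / ln(2426/194.4) = 0.3365 / 2.5241 = 0.1333
S_new/S_old = (A_new/A_old)^z = 0.17^0.1333 = exp(0.1333 × -1.7720) = 0.7896
Fraction lost = 1 − 0.7896 = 0.2104

21.0%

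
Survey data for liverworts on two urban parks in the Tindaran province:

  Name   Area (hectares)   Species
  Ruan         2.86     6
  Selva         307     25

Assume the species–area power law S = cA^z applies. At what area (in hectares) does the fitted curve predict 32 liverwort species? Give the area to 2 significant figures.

690 hectares

z = ln(25/6) / ln(307/2.86) = 1.4271 / 4.6760 = 0.3052
c = 6 / 2.86^0.3052 = 6 / 1.378 = 4.354
A = (32/4.354)^(1/0.3052) ⇒ ln A = ln(7.35)/0.3052 = 6.5357
A = e^6.5357 ≈ 689.3 hectares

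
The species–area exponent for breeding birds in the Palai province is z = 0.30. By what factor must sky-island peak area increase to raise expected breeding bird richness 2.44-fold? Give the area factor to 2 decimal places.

(A₂/A₁)^0.3 = 2.44, so A₂/A₁ = 2.44^(1/0.3) = 2.44^3.333
ln(A₂/A₁) = ln 2.44 / 0.3 = 0.8920 / 0.3 = 2.9733
A₂/A₁ = e^2.9733 ≈ 19.56

19.56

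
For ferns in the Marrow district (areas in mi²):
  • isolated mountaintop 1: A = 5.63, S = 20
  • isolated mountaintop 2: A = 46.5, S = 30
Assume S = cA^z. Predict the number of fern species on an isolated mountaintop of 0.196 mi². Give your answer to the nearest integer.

z = ln(30/20) / ln(46.5/5.63) = 0.4055 / 2.1113 = 0.1920
c = 20 / 5.63^0.1920 = 20 / 1.394 = 14.35
S₃ = 14.35 × 0.196^0.1920 = 14.35 × 0.7313 ≈ 10.5

10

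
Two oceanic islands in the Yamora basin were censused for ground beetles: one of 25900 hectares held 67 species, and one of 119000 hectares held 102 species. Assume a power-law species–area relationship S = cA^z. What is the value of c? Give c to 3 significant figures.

z = ln(S₂/S₁) / ln(A₂/A₁) = ln(102/67) / ln(119000/25900) = 0.4203 / 1.5249 = 0.2756
c = S₁ / A₁^z = 67 / 25900^0.2756 = 67 / 16.46 = 4.071

4.07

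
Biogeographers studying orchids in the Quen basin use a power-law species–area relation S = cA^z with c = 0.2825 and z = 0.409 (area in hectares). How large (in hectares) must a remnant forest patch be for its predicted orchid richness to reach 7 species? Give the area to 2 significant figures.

2600 hectares

7 = 0.2825 × A^0.409  ⇒  A^0.409 = 7/0.2825 = 24.78
ln A = ln(24.78) / 0.409 = 3.2100 / 0.409 = 7.8484
A = e^7.8484 ≈ 2562 hectares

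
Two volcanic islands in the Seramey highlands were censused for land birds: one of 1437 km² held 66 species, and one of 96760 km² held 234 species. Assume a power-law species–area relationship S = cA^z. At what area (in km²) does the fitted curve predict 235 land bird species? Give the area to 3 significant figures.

98100 km²

z = ln(234/66) / ln(96760/1437) = 1.2657 / 4.2097 = 0.3007
c = 66 / 1437^0.3007 = 66 / 8.898 = 7.417
A = (235/7.417)^(1/0.3007) ⇒ ln A = ln(31.68)/0.3007 = 11.4942
A = e^11.4942 ≈ 98142 km²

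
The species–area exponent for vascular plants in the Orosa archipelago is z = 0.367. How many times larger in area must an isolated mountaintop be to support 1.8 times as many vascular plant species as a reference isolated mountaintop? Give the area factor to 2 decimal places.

4.96

(A₂/A₁)^0.367 = 1.8, so A₂/A₁ = 1.8^(1/0.367) = 1.8^2.725
ln(A₂/A₁) = ln 1.8 / 0.367 = 0.5878 / 0.367 = 1.6016
A₂/A₁ = e^1.6016 ≈ 4.961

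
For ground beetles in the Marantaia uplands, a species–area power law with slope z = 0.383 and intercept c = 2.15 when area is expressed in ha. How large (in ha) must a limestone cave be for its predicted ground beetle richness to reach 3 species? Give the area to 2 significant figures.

2.4 ha

3 = 2.15 × A^0.383  ⇒  A^0.383 = 3/2.15 = 1.395
ln A = ln(1.395) / 0.383 = 0.3331 / 0.383 = 0.8698
A = e^0.8698 ≈ 2.387 ha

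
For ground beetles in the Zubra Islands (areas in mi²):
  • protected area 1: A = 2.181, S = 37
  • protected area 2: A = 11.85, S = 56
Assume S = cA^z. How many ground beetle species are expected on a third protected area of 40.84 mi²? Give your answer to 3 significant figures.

75.8

z = ln(56/37) / ln(11.85/2.181) = 0.4144 / 1.6925 = 0.2449
c = 37 / 2.181^0.2449 = 37 / 1.21 = 30.57
S₃ = 30.57 × 40.84^0.2449 = 30.57 × 2.48 ≈ 75.82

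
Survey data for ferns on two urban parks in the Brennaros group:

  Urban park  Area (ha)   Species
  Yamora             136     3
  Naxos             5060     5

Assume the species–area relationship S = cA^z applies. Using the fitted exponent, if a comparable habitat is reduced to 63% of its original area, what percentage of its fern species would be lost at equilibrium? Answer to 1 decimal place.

6.3%

z = ln(5/3) / ln(5060/136) = 0.5108 / 3.6165 = 0.1412
S_new/S_old = (A_new/A_old)^z = 0.63^0.1412 = exp(0.1412 × -0.4620) = 0.9368
Fraction lost = 1 − 0.9368 = 0.06318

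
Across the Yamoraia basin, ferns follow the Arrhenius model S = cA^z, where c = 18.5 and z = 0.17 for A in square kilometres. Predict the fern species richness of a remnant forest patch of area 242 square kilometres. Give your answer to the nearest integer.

S = 18.5 × 242^0.17
ln S = ln 18.5 + 0.17 × ln 242 = 2.9178 + 0.17 × 5.4889 = 3.8509
S = e^3.8509 ≈ 47.03

47 species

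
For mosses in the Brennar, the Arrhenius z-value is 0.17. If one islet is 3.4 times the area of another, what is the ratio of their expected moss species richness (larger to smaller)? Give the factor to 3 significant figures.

1.23

S₂/S₁ = (A₂/A₁)^z = 3.4^0.17
ln(S₂/S₁) = 0.17 × ln 3.4 = 0.17 × 1.2238 = 0.2080
S₂/S₁ = e^0.2080 ≈ 1.231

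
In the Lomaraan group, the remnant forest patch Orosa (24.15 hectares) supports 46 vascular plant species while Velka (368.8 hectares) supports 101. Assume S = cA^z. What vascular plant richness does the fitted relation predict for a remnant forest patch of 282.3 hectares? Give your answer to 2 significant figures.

94

z = ln(101/46) / ln(368.8/24.15) = 0.7865 / 2.7260 = 0.2885
c = 46 / 24.15^0.2885 = 46 / 2.506 = 18.36
S₃ = 18.36 × 282.3^0.2885 = 18.36 × 5.094 ≈ 93.5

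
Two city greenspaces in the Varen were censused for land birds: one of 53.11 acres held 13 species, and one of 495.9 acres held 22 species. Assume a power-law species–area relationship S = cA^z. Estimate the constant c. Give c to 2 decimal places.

5.10

z = ln(S₂/S₁) / ln(A₂/A₁) = ln(22/13) / ln(495.9/53.11) = 0.5261 / 2.2340 = 0.2355
c = S₁ / A₁^z = 13 / 53.11^0.2355 = 13 / 2.548 = 5.101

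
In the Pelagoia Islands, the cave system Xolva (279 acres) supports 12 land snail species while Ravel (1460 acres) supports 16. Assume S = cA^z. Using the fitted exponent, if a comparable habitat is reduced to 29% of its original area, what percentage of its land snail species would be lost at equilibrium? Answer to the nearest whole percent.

19%

z = ln(16/12) / ln(1460/279) = 0.2877 / 1.6550 = 0.1738
S_new/S_old = (A_new/A_old)^z = 0.29^0.1738 = exp(0.1738 × -1.2379) = 0.8064
Fraction lost = 1 − 0.8064 = 0.1936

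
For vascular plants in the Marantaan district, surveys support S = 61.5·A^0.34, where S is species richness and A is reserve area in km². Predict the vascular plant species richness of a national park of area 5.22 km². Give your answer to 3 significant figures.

108

S = 61.5 × 5.22^0.34
ln S = ln 61.5 + 0.34 × ln 5.22 = 4.1190 + 0.34 × 1.6525 = 4.6809
S = e^4.6809 ≈ 107.9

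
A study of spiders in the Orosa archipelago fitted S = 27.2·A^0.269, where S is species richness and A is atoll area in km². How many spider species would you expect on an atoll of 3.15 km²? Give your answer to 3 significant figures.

37.0

S = 27.2 × 3.15^0.269 = 27.2 × 1.362 ≈ 37.04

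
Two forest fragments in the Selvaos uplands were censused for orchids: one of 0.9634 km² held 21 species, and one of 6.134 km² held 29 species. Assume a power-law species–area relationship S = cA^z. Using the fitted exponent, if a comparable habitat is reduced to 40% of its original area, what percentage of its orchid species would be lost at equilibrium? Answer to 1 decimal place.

14.8%

z = ln(29/21) / ln(6.134/0.9634) = 0.3228 / 1.8511 = 0.1744
S_new/S_old = (A_new/A_old)^z = 0.4^0.1744 = exp(0.1744 × -0.9163) = 0.8523
Fraction lost = 1 − 0.8523 = 0.1477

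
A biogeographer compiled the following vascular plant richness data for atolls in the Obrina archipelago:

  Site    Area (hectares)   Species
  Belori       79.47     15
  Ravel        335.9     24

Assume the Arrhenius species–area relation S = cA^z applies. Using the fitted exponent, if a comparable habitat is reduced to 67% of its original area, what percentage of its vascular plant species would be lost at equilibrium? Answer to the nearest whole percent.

12%

z = ln(24/15) / ln(335.9/79.47) = 0.4700 / 1.4414 = 0.3261
S_new/S_old = (A_new/A_old)^z = 0.67^0.3261 = exp(0.3261 × -0.4005) = 0.8776
Fraction lost = 1 − 0.8776 = 0.1224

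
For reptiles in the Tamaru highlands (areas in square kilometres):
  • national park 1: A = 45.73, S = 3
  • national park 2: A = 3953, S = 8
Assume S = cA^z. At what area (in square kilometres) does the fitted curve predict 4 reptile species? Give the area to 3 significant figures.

169 square kilometres

z = ln(8/3) / ln(3953/45.73) = 0.9808 / 4.4595 = 0.2199
c = 3 / 45.73^0.2199 = 3 / 2.318 = 1.294
A = (4/1.294)^(1/0.2199) ⇒ ln A = ln(3.091)/0.2199 = 5.1307
A = e^5.1307 ≈ 169.1 square kilometres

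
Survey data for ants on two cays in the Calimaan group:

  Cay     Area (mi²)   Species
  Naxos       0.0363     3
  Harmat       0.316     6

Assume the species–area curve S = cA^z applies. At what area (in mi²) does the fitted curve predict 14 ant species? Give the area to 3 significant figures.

4.45 mi²

z = ln(6/3) / ln(0.316/0.0363) = 0.6931 / 2.1639 = 0.3203
c = 3 / 0.0363^0.3203 = 3 / 0.3457 = 8.678
A = (14/8.678)^(1/0.3203) ⇒ ln A = ln(1.613)/0.3203 = 1.4932
A = e^1.4932 ≈ 4.451 mi²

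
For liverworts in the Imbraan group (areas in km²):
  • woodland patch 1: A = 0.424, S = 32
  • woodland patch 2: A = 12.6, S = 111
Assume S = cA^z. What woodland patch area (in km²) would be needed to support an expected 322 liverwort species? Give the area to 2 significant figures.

z = ln(111/32) / ln(12.6/0.424) = 1.2438 / 3.3917 = 0.3667
c = 32 / 0.424^0.3667 = 32 / 0.73 = 43.83
A = (322/43.83)^(1/0.3667) ⇒ ln A = ln(7.346)/0.3667 = 5.4379
A = e^5.4379 ≈ 230 km²

230 km²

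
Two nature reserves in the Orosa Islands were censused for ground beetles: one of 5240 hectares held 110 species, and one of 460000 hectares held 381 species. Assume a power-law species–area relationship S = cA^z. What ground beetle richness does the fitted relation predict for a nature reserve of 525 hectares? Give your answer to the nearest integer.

z = ln(381/110) / ln(460000/5240) = 1.2423 / 4.4749 = 0.2776
c = 110 / 5240^0.2776 = 110 / 10.78 = 10.21
S₃ = 10.21 × 525^0.2776 = 10.21 × 5.691 ≈ 58.08

58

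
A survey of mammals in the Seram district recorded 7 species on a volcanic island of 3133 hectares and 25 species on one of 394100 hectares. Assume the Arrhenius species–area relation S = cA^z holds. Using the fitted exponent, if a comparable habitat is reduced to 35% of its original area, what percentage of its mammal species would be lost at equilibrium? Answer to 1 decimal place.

z = ln(25/7) / ln(394100/3133) = 1.2730 / 4.8346 = 0.2633
S_new/S_old = (A_new/A_old)^z = 0.35^0.2633 = exp(0.2633 × -1.0498) = 0.7585
Fraction lost = 1 − 0.7585 = 0.2415

24.2%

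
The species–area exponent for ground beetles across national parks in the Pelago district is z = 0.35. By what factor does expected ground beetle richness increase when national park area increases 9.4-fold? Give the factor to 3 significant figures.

S₂/S₁ = (A₂/A₁)^z = 9.4^0.35
ln(S₂/S₁) = 0.35 × ln 9.4 = 0.35 × 2.2407 = 0.7842
S₂/S₁ = e^0.7842 ≈ 2.191

2.19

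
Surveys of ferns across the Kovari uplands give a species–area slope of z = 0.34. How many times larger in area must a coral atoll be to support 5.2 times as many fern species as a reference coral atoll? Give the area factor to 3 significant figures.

(A₂/A₁)^0.34 = 5.2, so A₂/A₁ = 5.2^(1/0.34) = 5.2^2.941
ln(A₂/A₁) = ln 5.2 / 0.34 = 1.6487 / 0.34 = 4.8490
A₂/A₁ = e^4.8490 ≈ 127.6

128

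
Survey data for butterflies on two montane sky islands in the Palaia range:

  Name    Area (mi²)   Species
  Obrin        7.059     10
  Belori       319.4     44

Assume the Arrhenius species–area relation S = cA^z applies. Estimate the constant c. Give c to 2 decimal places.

4.68

z = ln(S₂/S₁) / ln(A₂/A₁) = ln(44/10) / ln(319.4/7.059) = 1.4816 / 3.8121 = 0.3887
c = S₁ / A₁^z = 10 / 7.059^0.3887 = 10 / 2.137 = 4.679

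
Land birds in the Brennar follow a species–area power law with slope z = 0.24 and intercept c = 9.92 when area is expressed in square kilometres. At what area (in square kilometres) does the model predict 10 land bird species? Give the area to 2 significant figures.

1.0 square kilometres

10 = 9.92 × A^0.24  ⇒  A^0.24 = 10/9.92 = 1.008
ln A = ln(1.008) / 0.24 = 0.0080 / 0.24 = 0.0335
A = e^0.0335 ≈ 1.034 square kilometres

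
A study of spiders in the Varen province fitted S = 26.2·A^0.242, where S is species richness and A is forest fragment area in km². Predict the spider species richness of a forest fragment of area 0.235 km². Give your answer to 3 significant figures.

18.5

S = 26.2 × 0.235^0.242 = 26.2 × 0.7044 ≈ 18.45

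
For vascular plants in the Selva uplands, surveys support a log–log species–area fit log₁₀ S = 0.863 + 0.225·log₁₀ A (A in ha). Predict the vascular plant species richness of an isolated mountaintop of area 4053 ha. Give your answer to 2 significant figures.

S = 7.295 × 4053^0.225
ln S = ln 7.295 + 0.225 × ln 4053 = 1.9871 + 0.225 × 8.3072 = 3.8563
S = e^3.8563 ≈ 47.29

47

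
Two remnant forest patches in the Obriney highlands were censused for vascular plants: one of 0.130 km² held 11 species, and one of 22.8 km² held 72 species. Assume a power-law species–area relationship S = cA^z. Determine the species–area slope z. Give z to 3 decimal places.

Taking logs: ln S = ln c + z ln A, so z = (ln S₂ − ln S₁)/(ln A₂ − ln A₁).
z = ln(72/11) / ln(22.8/0.13) = ln(6.545) / ln(175.4) = 1.8788 / 5.1670 = 0.3636

0.364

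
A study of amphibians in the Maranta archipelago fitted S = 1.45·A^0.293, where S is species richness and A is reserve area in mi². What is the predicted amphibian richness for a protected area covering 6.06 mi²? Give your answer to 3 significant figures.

2.46

S = 1.45 × 6.06^0.293
ln S = ln 1.45 + 0.293 × ln 6.06 = 0.3716 + 0.293 × 1.8017 = 0.8995
S = e^0.8995 ≈ 2.458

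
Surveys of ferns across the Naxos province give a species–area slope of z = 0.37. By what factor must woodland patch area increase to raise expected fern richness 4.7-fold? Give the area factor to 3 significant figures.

65.5

(A₂/A₁)^0.37 = 4.7, so A₂/A₁ = 4.7^(1/0.37) = 4.7^2.703
ln(A₂/A₁) = ln 4.7 / 0.37 = 1.5476 / 0.37 = 4.1826
A₂/A₁ = e^4.1826 ≈ 65.54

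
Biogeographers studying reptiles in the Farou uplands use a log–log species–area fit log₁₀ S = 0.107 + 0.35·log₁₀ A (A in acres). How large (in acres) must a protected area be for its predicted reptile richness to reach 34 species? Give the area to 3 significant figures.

11700 acres

34 = 1.279 × A^0.35  ⇒  A^0.35 = 34/1.279 = 26.58
ln A = ln(26.58) / 0.35 = 3.2800 / 0.35 = 9.3714
A = e^9.3714 ≈ 11747 acres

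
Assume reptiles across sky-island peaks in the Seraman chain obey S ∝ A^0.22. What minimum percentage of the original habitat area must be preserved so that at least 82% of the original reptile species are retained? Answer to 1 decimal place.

Need (A_new/A_old)^0.22 = 0.82, so A_new/A_old = 0.82^(1/0.22) = 0.82^4.545
ln(A_new/A_old) = ln 0.82 / 0.22 = -0.1985 / 0.22 = -0.9020
A_new/A_old = e^-0.9020 ≈ 0.4057

40.6%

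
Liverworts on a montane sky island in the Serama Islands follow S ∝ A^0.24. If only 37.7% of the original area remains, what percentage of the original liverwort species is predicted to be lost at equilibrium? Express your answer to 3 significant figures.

20.9%

S_new/S_old = (A_new/A_old)^z = 0.377^0.24
= exp(0.24 × ln 0.377) = exp(0.24 × -0.9755) = exp(-0.2341) ≈ 0.7913
Fraction lost = 1 − 0.7913 = 0.2087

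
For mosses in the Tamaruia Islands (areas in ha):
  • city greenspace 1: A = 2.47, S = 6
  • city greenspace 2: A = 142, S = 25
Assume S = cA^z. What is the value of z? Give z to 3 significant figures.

0.352

Taking logs: ln S = ln c + z ln A, so z = (ln S₂ − ln S₁)/(ln A₂ − ln A₁).
z = ln(25/6) / ln(142/2.47) = ln(4.167) / ln(57.49) = 1.4271 / 4.0516 = 0.3522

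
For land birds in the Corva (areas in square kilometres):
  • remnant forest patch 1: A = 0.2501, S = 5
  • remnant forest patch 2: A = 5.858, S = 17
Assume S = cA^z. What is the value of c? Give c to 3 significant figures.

z = ln(S₂/S₁) / ln(A₂/A₁) = ln(17/5) / ln(5.858/0.2501) = 1.2238 / 3.1537 = 0.3880
c = S₁ / A₁^z = 5 / 0.2501^0.3880 = 5 / 0.584 = 8.561

8.56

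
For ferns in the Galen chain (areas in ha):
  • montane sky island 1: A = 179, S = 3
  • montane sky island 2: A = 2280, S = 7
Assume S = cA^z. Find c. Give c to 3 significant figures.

0.533

z = ln(S₂/S₁) / ln(A₂/A₁) = ln(7/3) / ln(2280/179) = 0.8473 / 2.5445 = 0.3330
c = S₁ / A₁^z = 3 / 179^0.3330 = 3 / 5.626 = 0.5333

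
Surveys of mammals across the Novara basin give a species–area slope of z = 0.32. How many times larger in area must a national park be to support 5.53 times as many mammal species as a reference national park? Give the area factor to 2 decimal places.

(A₂/A₁)^0.32 = 5.53, so A₂/A₁ = 5.53^(1/0.32) = 5.53^3.125
ln(A₂/A₁) = ln 5.53 / 0.32 = 1.7102 / 0.32 = 5.3443
A₂/A₁ = e^5.3443 ≈ 209.4

209.42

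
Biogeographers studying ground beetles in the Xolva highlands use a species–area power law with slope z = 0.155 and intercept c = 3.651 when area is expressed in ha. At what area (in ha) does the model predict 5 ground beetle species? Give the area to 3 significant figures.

7.60 ha

5 = 3.651 × A^0.155  ⇒  A^0.155 = 5/3.651 = 1.369
ln A = ln(1.369) / 0.155 = 0.3144 / 0.155 = 2.0286
A = e^2.0286 ≈ 7.604 ha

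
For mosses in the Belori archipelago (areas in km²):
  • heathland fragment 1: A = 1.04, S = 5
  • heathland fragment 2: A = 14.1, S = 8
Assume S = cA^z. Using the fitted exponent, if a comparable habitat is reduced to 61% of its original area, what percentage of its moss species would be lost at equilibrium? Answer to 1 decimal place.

8.5%

z = ln(8/5) / ln(14.1/1.04) = 0.4700 / 2.6070 = 0.1803
S_new/S_old = (A_new/A_old)^z = 0.61^0.1803 = exp(0.1803 × -0.4943) = 0.9147
Fraction lost = 1 − 0.9147 = 0.08526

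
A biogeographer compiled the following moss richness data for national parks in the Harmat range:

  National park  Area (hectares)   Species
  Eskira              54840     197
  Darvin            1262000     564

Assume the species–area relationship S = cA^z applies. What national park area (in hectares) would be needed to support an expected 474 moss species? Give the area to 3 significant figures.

752000 hectares

z = ln(564/197) / ln(1262000/54840) = 1.0519 / 3.1360 = 0.3354
c = 197 / 54840^0.3354 = 197 / 38.86 = 5.069
A = (474/5.069)^(1/0.3354) ⇒ ln A = ln(93.51)/0.3354 = 13.5299
A = e^13.5299 ≈ 751550 hectares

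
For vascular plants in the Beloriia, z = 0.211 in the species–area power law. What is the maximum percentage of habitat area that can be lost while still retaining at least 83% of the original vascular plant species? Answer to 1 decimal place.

Need (A_new/A_old)^0.211 = 0.83, so A_new/A_old = 0.83^(1/0.211) = 0.83^4.739
ln(A_new/A_old) = ln 0.83 / 0.211 = -0.1863 / 0.211 = -0.8831
A_new/A_old = e^-0.8831 ≈ 0.4135
Fraction that can be lost = 1 − 0.4135 = 0.5865

58.6%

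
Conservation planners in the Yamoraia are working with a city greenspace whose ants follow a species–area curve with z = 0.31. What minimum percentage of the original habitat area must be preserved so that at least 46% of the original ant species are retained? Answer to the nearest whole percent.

Need (A_new/A_old)^0.31 = 0.46, so A_new/A_old = 0.46^(1/0.31) = 0.46^3.226
ln(A_new/A_old) = ln 0.46 / 0.31 = -0.7765 / 0.31 = -2.5049
A_new/A_old = e^-2.5049 ≈ 0.08168

8%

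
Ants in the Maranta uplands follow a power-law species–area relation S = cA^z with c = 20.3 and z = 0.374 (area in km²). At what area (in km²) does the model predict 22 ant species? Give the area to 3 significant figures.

1.24 km²

22 = 20.3 × A^0.374  ⇒  A^0.374 = 22/20.3 = 1.084
ln A = ln(1.084) / 0.374 = 0.0804 / 0.374 = 0.2150
A = e^0.2150 ≈ 1.24 km²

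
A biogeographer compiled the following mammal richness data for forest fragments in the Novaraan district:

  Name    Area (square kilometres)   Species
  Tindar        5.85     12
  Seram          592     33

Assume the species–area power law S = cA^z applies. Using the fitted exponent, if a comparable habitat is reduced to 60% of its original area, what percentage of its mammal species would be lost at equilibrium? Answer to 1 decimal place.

10.6%

z = ln(33/12) / ln(592/5.85) = 1.0116 / 4.6171 = 0.2191
S_new/S_old = (A_new/A_old)^z = 0.6^0.2191 = exp(0.2191 × -0.5108) = 0.8941
Fraction lost = 1 − 0.8941 = 0.1059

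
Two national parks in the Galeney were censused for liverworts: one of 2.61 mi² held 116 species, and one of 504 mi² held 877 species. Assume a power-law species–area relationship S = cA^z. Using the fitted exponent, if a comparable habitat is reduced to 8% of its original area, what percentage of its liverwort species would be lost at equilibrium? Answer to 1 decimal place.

z = ln(877/116) / ln(504/2.61) = 2.0229 / 5.2632 = 0.3843
S_new/S_old = (A_new/A_old)^z = 0.08^0.3843 = exp(0.3843 × -2.5257) = 0.3788
Fraction lost = 1 − 0.3788 = 0.6212

62.1%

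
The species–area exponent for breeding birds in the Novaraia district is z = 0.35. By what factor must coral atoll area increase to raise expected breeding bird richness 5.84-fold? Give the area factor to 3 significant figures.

155

(A₂/A₁)^0.35 = 5.84, so A₂/A₁ = 5.84^(1/0.35) = 5.84^2.857
ln(A₂/A₁) = ln 5.84 / 0.35 = 1.7647 / 0.35 = 5.0421
A₂/A₁ = e^5.0421 ≈ 154.8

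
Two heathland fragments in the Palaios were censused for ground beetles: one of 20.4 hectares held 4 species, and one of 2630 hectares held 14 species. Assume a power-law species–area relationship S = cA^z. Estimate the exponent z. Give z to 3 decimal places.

Taking logs: ln S = ln c + z ln A, so z = (ln S₂ − ln S₁)/(ln A₂ − ln A₁).
z = ln(14/4) / ln(2630/20.4) = ln(3.5) / ln(128.9) = 1.2528 / 4.8592 = 0.2578

0.258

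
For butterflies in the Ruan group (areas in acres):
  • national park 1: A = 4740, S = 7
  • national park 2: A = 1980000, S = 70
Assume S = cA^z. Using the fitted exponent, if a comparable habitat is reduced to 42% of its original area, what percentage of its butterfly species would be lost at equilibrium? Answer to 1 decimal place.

z = ln(70/7) / ln(1980000/4740) = 2.3026 / 6.0348 = 0.3816
S_new/S_old = (A_new/A_old)^z = 0.42^0.3816 = exp(0.3816 × -0.8675) = 0.7182
Fraction lost = 1 − 0.7182 = 0.2818

28.2%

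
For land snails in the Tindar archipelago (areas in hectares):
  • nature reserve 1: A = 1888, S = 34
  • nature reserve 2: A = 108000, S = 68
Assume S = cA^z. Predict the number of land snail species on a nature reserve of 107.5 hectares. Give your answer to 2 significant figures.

21

z = ln(68/34) / ln(108000/1888) = 0.6931 / 4.0466 = 0.1713
c = 34 / 1888^0.1713 = 34 / 3.64 = 9.34
S₃ = 9.34 × 107.5^0.1713 = 9.34 × 2.228 ≈ 20.81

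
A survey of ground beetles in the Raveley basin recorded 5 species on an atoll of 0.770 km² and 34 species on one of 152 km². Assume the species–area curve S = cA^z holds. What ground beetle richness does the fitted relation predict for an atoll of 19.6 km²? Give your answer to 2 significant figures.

z = ln(34/5) / ln(152/0.77) = 1.9169 / 5.2852 = 0.3627
c = 5 / 0.77^0.3627 = 5 / 0.9096 = 5.497
S₃ = 5.497 × 19.6^0.3627 = 5.497 × 2.942 ≈ 16.17

16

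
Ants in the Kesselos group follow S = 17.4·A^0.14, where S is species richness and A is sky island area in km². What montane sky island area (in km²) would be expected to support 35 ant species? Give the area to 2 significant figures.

35 = 17.4 × A^0.14  ⇒  A^0.14 = 35/17.4 = 2.011
ln A = ln(2.011) / 0.14 = 0.6989 / 0.14 = 4.9920
A = e^4.9920 ≈ 147.2 km²

150 km²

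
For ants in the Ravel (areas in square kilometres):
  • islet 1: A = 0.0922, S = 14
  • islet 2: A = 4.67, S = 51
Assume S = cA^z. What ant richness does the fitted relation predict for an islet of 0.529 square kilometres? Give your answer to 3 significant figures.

z = ln(51/14) / ln(4.67/0.0922) = 1.2928 / 3.9250 = 0.3294
c = 14 / 0.0922^0.3294 = 14 / 0.456 = 30.7
S₃ = 30.7 × 0.529^0.3294 = 30.7 × 0.8108 ≈ 24.89

24.9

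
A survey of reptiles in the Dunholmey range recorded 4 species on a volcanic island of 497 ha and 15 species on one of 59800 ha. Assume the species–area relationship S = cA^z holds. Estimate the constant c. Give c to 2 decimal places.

0.72

z = ln(S₂/S₁) / ln(A₂/A₁) = ln(15/4) / ln(59800/497) = 1.3218 / 4.7902 = 0.2759
c = S₁ / A₁^z = 4 / 497^0.2759 = 4 / 5.546 = 0.7212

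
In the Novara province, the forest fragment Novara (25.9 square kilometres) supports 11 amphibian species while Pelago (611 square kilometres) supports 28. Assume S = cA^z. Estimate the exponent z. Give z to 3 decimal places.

Taking logs: ln S = ln c + z ln A, so z = (ln S₂ − ln S₁)/(ln A₂ − ln A₁).
z = ln(28/11) / ln(611/25.9) = ln(2.545) / ln(23.59) = 0.9343 / 3.1609 = 0.2956

0.296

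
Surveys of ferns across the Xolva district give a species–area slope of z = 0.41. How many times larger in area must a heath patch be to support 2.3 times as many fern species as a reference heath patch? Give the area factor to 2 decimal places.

7.63

(A₂/A₁)^0.41 = 2.3, so A₂/A₁ = 2.3^(1/0.41) = 2.3^2.439
ln(A₂/A₁) = ln 2.3 / 0.41 = 0.8329 / 0.41 = 2.0315
A₂/A₁ = e^2.0315 ≈ 7.625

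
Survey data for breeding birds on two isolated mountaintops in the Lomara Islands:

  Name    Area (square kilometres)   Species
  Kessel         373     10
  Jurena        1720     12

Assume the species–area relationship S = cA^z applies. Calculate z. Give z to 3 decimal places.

0.119

Taking logs: ln S = ln c + z ln A, so z = (ln S₂ − ln S₁)/(ln A₂ − ln A₁).
z = ln(12/10) / ln(1720/373) = ln(1.2) / ln(4.611) = 0.1823 / 1.5285 = 0.1193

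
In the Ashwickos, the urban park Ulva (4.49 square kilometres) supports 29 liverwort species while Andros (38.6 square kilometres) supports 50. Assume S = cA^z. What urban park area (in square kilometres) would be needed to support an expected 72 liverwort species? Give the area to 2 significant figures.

160 square kilometres

z = ln(50/29) / ln(38.6/4.49) = 0.5447 / 2.1514 = 0.2532
c = 29 / 4.49^0.2532 = 29 / 1.463 = 19.83
A = (72/19.83)^(1/0.2532) ⇒ ln A = ln(3.631)/0.2532 = 5.0934
A = e^5.0934 ≈ 162.9 square kilometres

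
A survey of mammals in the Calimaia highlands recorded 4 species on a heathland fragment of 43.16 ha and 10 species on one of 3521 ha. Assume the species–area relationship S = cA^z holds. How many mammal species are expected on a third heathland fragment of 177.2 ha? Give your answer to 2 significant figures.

5.4

z = ln(10/4) / ln(3521/43.16) = 0.9163 / 4.4016 = 0.2082
c = 4 / 43.16^0.2082 = 4 / 2.19 = 1.827
S₃ = 1.827 × 177.2^0.2082 = 1.827 × 2.938 ≈ 5.367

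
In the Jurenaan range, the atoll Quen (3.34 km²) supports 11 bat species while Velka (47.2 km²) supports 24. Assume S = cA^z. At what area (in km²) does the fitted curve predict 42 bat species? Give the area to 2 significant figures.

320 km²

z = ln(24/11) / ln(47.2/3.34) = 0.7802 / 2.6484 = 0.2946
c = 11 / 3.34^0.2946 = 11 / 1.427 = 7.711
A = (42/7.711)^(1/0.2946) ⇒ ln A = ln(5.447)/0.2946 = 5.7541
A = e^5.7541 ≈ 315.5 km²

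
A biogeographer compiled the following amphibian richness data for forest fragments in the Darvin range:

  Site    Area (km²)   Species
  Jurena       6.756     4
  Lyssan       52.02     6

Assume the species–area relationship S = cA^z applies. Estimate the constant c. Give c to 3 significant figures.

z = ln(S₂/S₁) / ln(A₂/A₁) = ln(6/4) / ln(52.02/6.756) = 0.4055 / 2.0412 = 0.1986
c = S₁ / A₁^z = 4 / 6.756^0.1986 = 4 / 1.462 = 2.737

2.74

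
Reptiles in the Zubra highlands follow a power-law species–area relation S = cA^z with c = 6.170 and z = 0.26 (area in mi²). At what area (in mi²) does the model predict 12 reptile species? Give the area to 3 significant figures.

12.9 mi²

12 = 6.17 × A^0.26  ⇒  A^0.26 = 12/6.17 = 1.945
ln A = ln(1.945) / 0.26 = 0.6652 / 0.26 = 2.5585
A = e^2.5585 ≈ 12.92 mi²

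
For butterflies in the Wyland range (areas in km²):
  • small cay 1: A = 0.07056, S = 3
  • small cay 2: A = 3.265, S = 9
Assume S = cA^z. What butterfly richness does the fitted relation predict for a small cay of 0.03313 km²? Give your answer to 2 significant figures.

2.4

z = ln(9/3) / ln(3.265/0.07056) = 1.0986 / 3.8346 = 0.2865
c = 3 / 0.07056^0.2865 = 3 / 0.4679 = 6.412
S₃ = 6.412 × 0.03313^0.2865 = 6.412 × 0.3767 ≈ 2.416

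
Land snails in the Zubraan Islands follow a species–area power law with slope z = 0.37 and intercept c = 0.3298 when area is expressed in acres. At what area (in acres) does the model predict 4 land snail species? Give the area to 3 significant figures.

850 acres

4 = 0.3298 × A^0.37  ⇒  A^0.37 = 4/0.3298 = 12.13
ln A = ln(12.13) / 0.37 = 2.4956 / 0.37 = 6.7448
A = e^6.7448 ≈ 849.6 acres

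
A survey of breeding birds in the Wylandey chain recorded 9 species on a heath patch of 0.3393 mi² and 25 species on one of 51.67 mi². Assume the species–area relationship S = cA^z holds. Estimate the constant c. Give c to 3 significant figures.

z = ln(S₂/S₁) / ln(A₂/A₁) = ln(25/9) / ln(51.67/0.3393) = 1.0217 / 5.0257 = 0.2033
c = S₁ / A₁^z = 9 / 0.3393^0.2033 = 9 / 0.8027 = 11.21

11.2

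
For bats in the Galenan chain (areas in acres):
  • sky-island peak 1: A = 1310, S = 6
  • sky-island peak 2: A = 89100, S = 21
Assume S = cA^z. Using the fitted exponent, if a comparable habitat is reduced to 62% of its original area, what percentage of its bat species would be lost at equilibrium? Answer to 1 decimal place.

13.2%

z = ln(21/6) / ln(89100/1310) = 1.2528 / 4.2197 = 0.2969
S_new/S_old = (A_new/A_old)^z = 0.62^0.2969 = exp(0.2969 × -0.4780) = 0.8677
Fraction lost = 1 − 0.8677 = 0.1323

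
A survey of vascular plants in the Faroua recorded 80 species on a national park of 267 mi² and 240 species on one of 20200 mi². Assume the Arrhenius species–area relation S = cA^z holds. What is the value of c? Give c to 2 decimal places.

19.36

z = ln(S₂/S₁) / ln(A₂/A₁) = ln(240/80) / ln(20200/267) = 1.0986 / 4.3262 = 0.2539
c = S₁ / A₁^z = 80 / 267^0.2539 = 80 / 4.132 = 19.36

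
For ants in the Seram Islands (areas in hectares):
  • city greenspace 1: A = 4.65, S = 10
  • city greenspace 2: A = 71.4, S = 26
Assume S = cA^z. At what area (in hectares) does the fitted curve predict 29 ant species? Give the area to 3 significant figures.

97.6 hectares

z = ln(26/10) / ln(71.4/4.65) = 0.9555 / 2.7314 = 0.3498
c = 10 / 4.65^0.3498 = 10 / 1.712 = 5.841
A = (29/5.841)^(1/0.3498) ⇒ ln A = ln(4.965)/0.3498 = 4.5805
A = e^4.5805 ≈ 97.56 hectares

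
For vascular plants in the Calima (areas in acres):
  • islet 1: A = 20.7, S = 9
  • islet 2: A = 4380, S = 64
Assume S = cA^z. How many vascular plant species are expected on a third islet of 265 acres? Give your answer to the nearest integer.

23

z = ln(64/9) / ln(4380/20.7) = 1.9617 / 5.3547 = 0.3663
c = 9 / 20.7^0.3663 = 9 / 3.035 = 2.966
S₃ = 2.966 × 265^0.3663 = 2.966 × 7.722 ≈ 22.9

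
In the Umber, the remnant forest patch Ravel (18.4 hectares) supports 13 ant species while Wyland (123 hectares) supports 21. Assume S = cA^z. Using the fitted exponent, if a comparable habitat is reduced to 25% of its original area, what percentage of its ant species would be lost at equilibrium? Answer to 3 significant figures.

29.5%

z = ln(21/13) / ln(123/18.4) = 0.4796 / 1.8998 = 0.2524
S_new/S_old = (A_new/A_old)^z = 0.25^0.2524 = exp(0.2524 × -1.3863) = 0.7047
Fraction lost = 1 − 0.7047 = 0.2953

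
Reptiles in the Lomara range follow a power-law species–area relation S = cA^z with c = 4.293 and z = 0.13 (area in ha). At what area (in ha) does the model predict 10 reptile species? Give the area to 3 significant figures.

10 = 4.293 × A^0.13  ⇒  A^0.13 = 10/4.293 = 2.329
ln A = ln(2.329) / 0.13 = 0.8456 / 0.13 = 6.5046
A = e^6.5046 ≈ 668.2 ha

668 ha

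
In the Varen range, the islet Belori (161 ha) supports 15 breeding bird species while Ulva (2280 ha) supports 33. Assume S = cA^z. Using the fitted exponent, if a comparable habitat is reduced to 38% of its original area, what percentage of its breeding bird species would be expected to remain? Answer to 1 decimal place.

z = ln(33/15) / ln(2280/161) = 0.7885 / 2.6505 = 0.2975
S_new/S_old = (A_new/A_old)^z = 0.38^0.2975 = exp(0.2975 × -0.9676) = 0.7499

75.0%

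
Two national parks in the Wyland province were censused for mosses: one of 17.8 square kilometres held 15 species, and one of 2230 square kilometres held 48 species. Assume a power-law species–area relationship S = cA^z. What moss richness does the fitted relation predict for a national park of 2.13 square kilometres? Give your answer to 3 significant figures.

z = ln(48/15) / ln(2230/17.8) = 1.1632 / 4.8306 = 0.2408
c = 15 / 17.8^0.2408 = 15 / 2 = 7.499
S₃ = 7.499 × 2.13^0.2408 = 7.499 × 1.2 ≈ 8.996

9.00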